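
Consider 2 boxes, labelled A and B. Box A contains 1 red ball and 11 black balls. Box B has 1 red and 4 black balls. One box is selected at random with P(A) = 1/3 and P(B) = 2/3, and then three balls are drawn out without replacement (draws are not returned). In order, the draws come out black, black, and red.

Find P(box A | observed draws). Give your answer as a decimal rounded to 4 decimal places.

0.1724

The likelihood of the observed sequence under each hypothesis: P(data | box A) = (11/12)(10/11)(1/10) = 1/12; P(data | box B) = (4/5)(3/4)(1/3) = 1/5.
Weighting by the prior gives 1/3 · 1/12 = 1/36, 2/3 · 1/5 = 2/15; with total 29/180.
By Bayes' rule, P(box A | data) = (1/36) / (29/180) = 5/29.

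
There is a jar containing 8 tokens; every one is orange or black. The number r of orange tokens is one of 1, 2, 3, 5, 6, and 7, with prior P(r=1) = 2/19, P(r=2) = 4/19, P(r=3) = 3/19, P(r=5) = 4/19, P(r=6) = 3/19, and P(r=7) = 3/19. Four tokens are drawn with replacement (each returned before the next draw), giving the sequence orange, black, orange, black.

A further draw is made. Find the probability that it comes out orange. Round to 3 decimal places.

For each hypothesis, P(data | H) works out to: P(data | r = 1) = (1/8)(7/8)(1/8)(7/8) = 0.011963; P(data | r = 2) = (2/8)(6/8)(2/8)(6/8) = 0.035156; P(data | r = 3) = (3/8)(5/8)(3/8)(5/8) = 0.054932; P(data | r = 5) = (5/8)(3/8)(5/8)(3/8) = 0.054932; P(data | r = 6) = (6/8)(2/8)(6/8)(2/8) = 0.035156; P(data | r = 7) = (7/8)(1/8)(7/8)(1/8) = 0.011963.
Weighting by the prior gives 2/19 · 0.011963 = 0.0012593, 4/19 · 0.035156 = 0.0074013, 3/19 · 0.054932 = 0.0086734, 4/19 · 0.054932 = 0.011565, 3/19 · 0.035156 = 0.005551, 3/19 · 0.011963 = 0.0018889; these sum to 0.036338.
Normalising, the posterior is P(r = 1 | data) = 0.034653, P(r = 2 | data) = 0.20368, P(r = 3 | data) = 0.23868, P(r = 5 | data) = 0.31825, P(r = 6 | data) = 0.15276, P(r = 7 | data) = 0.05198.
The predictive probability is P(orange next | data) = (1/8)(0.034653) + (1/4)(0.20368) + (3/8)(0.23868) + (5/8)(0.31825) + (3/4)(0.15276) + (7/8)(0.05198) = 0.50371.

0.504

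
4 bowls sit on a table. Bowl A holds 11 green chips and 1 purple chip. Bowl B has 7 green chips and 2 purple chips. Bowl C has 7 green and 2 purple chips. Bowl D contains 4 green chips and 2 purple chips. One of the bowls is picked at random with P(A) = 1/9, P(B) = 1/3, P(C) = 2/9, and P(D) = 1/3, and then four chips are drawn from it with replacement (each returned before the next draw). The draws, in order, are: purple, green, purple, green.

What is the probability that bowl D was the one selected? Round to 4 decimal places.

Compute the likelihood of the observed sequence for each case: P(data | bowl A) = (1/12)(11/12)(1/12)(11/12) = 0.0058353; P(data | bowl B) = (2/9)(7/9)(2/9)(7/9) = 0.029873; P(data | bowl C) = (2/9)(7/9)(2/9)(7/9) = 0.029873; P(data | bowl D) = (2/6)(4/6)(2/6)(4/6) = 0.049383.
The prior-weighted likelihoods are 1/9 · 0.0058353 = 0.00064836, 1/3 · 0.029873 = 0.0099578, 2/9 · 0.029873 = 0.0066386, 1/3 · 0.049383 = 0.016461; with total 0.033706.
So P(bowl D | data) = (0.016461) / (0.033706) = 0.48837.

0.4884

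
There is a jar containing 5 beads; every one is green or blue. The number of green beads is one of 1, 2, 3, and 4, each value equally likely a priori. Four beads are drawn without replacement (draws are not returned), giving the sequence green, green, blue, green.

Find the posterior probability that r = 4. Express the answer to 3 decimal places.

The likelihood of the observed sequence under each hypothesis: P(data | r = 1) = (1/5)(0/4) = 0; P(data | r = 2) = (2/5)(1/4)(3/3)(0/2) = 0; P(data | r = 3) = (3/5)(2/4)(2/3)(1/2) = 1/10; P(data | r = 4) = (4/5)(3/4)(1/3)(2/2) = 1/5.
The prior-weighted likelihoods are 1/4 · 0 = 0, 1/4 · 0 = 0, 1/4 · 1/10 = 1/40, 1/4 · 1/5 = 1/20; these sum to 3/40.
Therefore the posterior P(r = 4 | data) = (1/20) / (3/40) = 2/3.

0.667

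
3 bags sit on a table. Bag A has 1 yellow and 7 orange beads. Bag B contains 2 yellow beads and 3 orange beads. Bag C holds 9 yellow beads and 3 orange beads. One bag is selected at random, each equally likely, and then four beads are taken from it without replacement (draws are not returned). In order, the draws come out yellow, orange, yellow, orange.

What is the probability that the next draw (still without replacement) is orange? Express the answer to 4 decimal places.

For each hypothesis, P(data | H) works out to: P(data | bag A) = (1/8)(7/7)(0/6) = 0; P(data | bag B) = (2/5)(3/4)(1/3)(2/2) = 1/10; P(data | bag C) = (9/12)(3/11)(8/10)(2/9) = 2/55.
The prior-weighted likelihoods are 1/3 · 0 = 0, 1/3 · 1/10 = 1/30, 1/3 · 2/55 = 2/165; with total 1/22.
The posterior is then P(bag A | data) = 0, P(bag B | data) = 11/15, P(bag C | data) = 4/15.
So P(orange next | data) = Σ P(orange next | H) P(H | data) = (1)(11/15) + (1/8)(4/15) = 23/30.

0.7667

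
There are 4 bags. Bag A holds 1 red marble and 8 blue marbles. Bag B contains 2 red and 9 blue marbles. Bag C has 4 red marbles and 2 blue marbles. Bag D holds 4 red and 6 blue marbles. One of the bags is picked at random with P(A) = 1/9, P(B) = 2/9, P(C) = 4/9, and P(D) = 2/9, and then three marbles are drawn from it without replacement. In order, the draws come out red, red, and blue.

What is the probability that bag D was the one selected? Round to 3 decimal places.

0.193

For each hypothesis, P(data | H) works out to: P(data | bag A) = (1/9)(0/8) = 0; P(data | bag B) = (2/11)(1/10)(9/9) = 1/55; P(data | bag C) = (4/6)(3/5)(2/4) = 1/5; P(data | bag D) = (4/10)(3/9)(6/8) = 1/10.
The prior-weighted likelihoods are 1/9 · 0 = 0, 2/9 · 1/55 = 2/495, 4/9 · 1/5 = 4/45, 2/9 · 1/10 = 1/45; these sum to 19/165.
Therefore the posterior P(bag D | data) = (1/45) / (19/165) = 11/57.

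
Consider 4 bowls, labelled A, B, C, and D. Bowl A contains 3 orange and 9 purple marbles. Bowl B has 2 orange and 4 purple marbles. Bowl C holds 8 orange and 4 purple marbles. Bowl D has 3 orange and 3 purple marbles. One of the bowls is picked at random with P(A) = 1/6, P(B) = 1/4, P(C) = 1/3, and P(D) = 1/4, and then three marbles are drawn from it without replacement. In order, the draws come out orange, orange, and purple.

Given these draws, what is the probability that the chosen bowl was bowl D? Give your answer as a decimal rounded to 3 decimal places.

For each hypothesis, P(data | H) works out to: P(data | bowl A) = (3/12)(2/11)(9/10) = 0.040909; P(data | bowl B) = (2/6)(1/5)(4/4) = 0.066667; P(data | bowl C) = (8/12)(7/11)(4/10) = 0.1697; P(data | bowl D) = (3/6)(2/5)(3/4) = 0.15.
Multiplying each by its prior: 1/6 · 0.040909 = 0.0068182, 1/4 · 0.066667 = 0.016667, 1/3 · 0.1697 = 0.056566, 1/4 · 0.15 = 0.0375; these sum to 0.11755.
Therefore the posterior P(bowl D | data) = (0.0375) / (0.11755) = 0.31901.

0.319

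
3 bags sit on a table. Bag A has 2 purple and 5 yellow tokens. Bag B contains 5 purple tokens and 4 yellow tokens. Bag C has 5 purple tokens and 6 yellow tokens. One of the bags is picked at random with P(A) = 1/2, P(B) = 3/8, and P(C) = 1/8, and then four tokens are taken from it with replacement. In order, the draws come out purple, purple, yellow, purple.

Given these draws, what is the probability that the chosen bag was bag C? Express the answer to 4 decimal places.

The likelihood of the observed sequence under each hypothesis: P(data | bag A) = (2/7)(2/7)(5/7)(2/7) = 0.01666; P(data | bag B) = (5/9)(5/9)(4/9)(5/9) = 0.076208; P(data | bag C) = (5/11)(5/11)(6/11)(5/11) = 0.051226.
Weighting by the prior gives 1/2 · 0.01666 = 0.0083299, 3/8 · 0.076208 = 0.028578, 1/8 · 0.051226 = 0.0064033; summing to 0.043311.
Therefore the posterior P(bag C | data) = (0.0064033) / (0.043311) = 0.14784.

0.1478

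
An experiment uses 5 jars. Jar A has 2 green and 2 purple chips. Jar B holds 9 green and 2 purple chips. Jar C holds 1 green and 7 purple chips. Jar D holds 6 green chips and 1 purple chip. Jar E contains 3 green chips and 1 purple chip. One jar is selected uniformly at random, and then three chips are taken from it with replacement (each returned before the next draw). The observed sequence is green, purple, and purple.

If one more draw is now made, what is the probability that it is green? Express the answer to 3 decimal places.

0.470

The likelihood of the observed sequence under each hypothesis: P(data | jar A) = (2/4)(2/4)(2/4) = 0.125; P(data | jar B) = (9/11)(2/11)(2/11) = 0.027047; P(data | jar C) = (1/8)(7/8)(7/8) = 0.095703; P(data | jar D) = (6/7)(1/7)(1/7) = 0.017493; P(data | jar E) = (3/4)(1/4)(1/4) = 0.046875.
Multiplying each by its prior: 1/5 · 0.125 = 0.025, 1/5 · 0.027047 = 0.0054095, 1/5 · 0.095703 = 0.019141, 1/5 · 0.017493 = 0.0034985, 1/5 · 0.046875 = 0.009375; these sum to 0.062424.
Dividing through by the total gives posterior P(jar A | data) = 0.40049, P(jar B | data) = 0.086657, P(jar C | data) = 0.30662, P(jar D | data) = 0.056045, P(jar E | data) = 0.15018.
So P(green next | data) = Σ P(green next | H) P(H | data) = (1/2)(0.40049) + (9/11)(0.086657) + (1/8)(0.30662) + (6/7)(0.056045) + (3/4)(0.15018) = 0.47015.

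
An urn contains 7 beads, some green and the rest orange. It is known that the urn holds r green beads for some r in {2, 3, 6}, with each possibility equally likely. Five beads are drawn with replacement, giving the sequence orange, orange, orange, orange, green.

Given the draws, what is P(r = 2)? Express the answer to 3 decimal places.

For each hypothesis, P(data | H) works out to: P(data | r = 2) = (5/7)(5/7)(5/7)(5/7)(2/7) = 0.074374; P(data | r = 3) = (4/7)(4/7)(4/7)(4/7)(3/7) = 0.045695; P(data | r = 6) = (1/7)(1/7)(1/7)(1/7)(6/7) = 0.00035699.
Multiplying each by its prior: 1/3 · 0.074374 = 0.024791, 1/3 · 0.045695 = 0.015232, 1/3 · 0.00035699 = 0.000119; with total 0.040142.
Hence P(r = 2 | data) = (0.024791) / (0.040142) = 0.61759.

0.618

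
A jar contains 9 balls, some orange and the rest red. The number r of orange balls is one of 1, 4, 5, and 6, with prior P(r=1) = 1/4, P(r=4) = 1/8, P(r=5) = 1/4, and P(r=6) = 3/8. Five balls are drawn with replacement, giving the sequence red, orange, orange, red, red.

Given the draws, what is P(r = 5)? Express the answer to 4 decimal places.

0.3501

Compute the likelihood of the observed sequence for each case: P(data | r = 1) = (8/9)(1/9)(1/9)(8/9)(8/9) = 0.0086708; P(data | r = 4) = (5/9)(4/9)(4/9)(5/9)(5/9) = 0.03387; P(data | r = 5) = (4/9)(5/9)(5/9)(4/9)(4/9) = 0.027096; P(data | r = 6) = (3/9)(6/9)(6/9)(3/9)(3/9) = 0.016461.
Weighting by the prior gives 1/4 · 0.0086708 = 0.0021677, 1/8 · 0.03387 = 0.0042338, 1/4 · 0.027096 = 0.006774, 3/8 · 0.016461 = 0.0061728; summing to 0.019348.
So P(r = 5 | data) = (0.006774) / (0.019348) = 0.35011.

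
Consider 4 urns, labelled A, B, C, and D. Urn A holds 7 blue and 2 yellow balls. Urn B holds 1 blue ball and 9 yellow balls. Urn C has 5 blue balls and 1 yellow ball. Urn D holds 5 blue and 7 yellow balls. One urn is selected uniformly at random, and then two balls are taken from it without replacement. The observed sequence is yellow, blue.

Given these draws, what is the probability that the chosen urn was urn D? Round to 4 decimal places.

0.3651

Compute the likelihood of the observed sequence for each case: P(data | urn A) = (2/9)(7/8) = 0.19444; P(data | urn B) = (9/10)(1/9) = 0.1; P(data | urn C) = (1/6)(5/5) = 0.16667; P(data | urn D) = (7/12)(5/11) = 0.26515.
Multiplying each by its prior: 1/4 · 0.19444 = 0.048611, 1/4 · 0.1 = 0.025, 1/4 · 0.16667 = 0.041667, 1/4 · 0.26515 = 0.066288; with total 0.18157.
Therefore the posterior P(urn D | data) = (0.066288) / (0.18157) = 0.36509.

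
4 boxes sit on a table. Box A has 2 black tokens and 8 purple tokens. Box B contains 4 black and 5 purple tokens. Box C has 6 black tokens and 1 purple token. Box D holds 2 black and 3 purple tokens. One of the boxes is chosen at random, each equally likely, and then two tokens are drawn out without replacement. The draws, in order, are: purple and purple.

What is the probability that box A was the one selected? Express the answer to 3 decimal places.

0.519

Compute the likelihood of the observed sequence for each case: P(data | box A) = (8/10)(7/9) = 28/45; P(data | box B) = (5/9)(4/8) = 5/18; P(data | box C) = (1/7)(0/6) = 0; P(data | box D) = (3/5)(2/4) = 3/10.
The prior-weighted likelihoods are 1/4 · 28/45 = 7/45, 1/4 · 5/18 = 5/72, 1/4 · 0 = 0, 1/4 · 3/10 = 3/40; with total 3/10.
Hence P(box A | data) = (7/45) / (3/10) = 14/27.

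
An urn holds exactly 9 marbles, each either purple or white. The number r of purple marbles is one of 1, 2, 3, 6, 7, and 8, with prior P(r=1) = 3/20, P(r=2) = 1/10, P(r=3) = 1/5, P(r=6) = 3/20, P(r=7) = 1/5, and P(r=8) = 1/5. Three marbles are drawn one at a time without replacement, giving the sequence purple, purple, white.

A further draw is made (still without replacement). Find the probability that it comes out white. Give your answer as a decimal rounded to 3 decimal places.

0.293

Under each hypothesis, the probability of the observed sequence is: P(data | r = 1) = (1/9)(0/8) = 0; P(data | r = 2) = (2/9)(1/8)(7/7) = 0.027778; P(data | r = 3) = (3/9)(2/8)(6/7) = 0.071429; P(data | r = 6) = (6/9)(5/8)(3/7) = 0.17857; P(data | r = 7) = (7/9)(6/8)(2/7) = 0.16667; P(data | r = 8) = (8/9)(7/8)(1/7) = 0.11111.
Weighting by the prior gives 3/20 · 0 = 0, 1/10 · 0.027778 = 0.0027778, 1/5 · 0.071429 = 0.014286, 3/20 · 0.17857 = 0.026786, 1/5 · 0.16667 = 0.033333, 1/5 · 0.11111 = 0.022222; these sum to 0.099405.
Dividing through by the total gives posterior P(r = 1 | data) = 0, P(r = 2 | data) = 0.027944, P(r = 3 | data) = 0.14371, P(r = 6 | data) = 0.26946, P(r = 7 | data) = 0.33533, P(r = 8 | data) = 0.22355.
So P(white next | data) = Σ P(white next | H) P(H | data) = (1)(0.027944) + (5/6)(0.14371) + (1/3)(0.26946) + (1/6)(0.33533) + (0)(0.22355) = 0.29341.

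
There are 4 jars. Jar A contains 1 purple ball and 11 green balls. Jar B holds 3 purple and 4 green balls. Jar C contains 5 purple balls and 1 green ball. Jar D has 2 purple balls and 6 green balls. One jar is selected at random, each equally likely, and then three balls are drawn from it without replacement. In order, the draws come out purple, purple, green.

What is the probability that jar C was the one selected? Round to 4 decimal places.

Under each hypothesis, the probability of the observed sequence is: P(data | jar A) = (1/12)(0/11) = 0; P(data | jar B) = (3/7)(2/6)(4/5) = 4/35; P(data | jar C) = (5/6)(4/5)(1/4) = 1/6; P(data | jar D) = (2/8)(1/7)(6/6) = 1/28.
The prior-weighted likelihoods are 1/4 · 0 = 0, 1/4 · 4/35 = 1/35, 1/4 · 1/6 = 1/24, 1/4 · 1/28 = 1/112; with total 19/240.
By Bayes' rule, P(jar C | data) = (1/24) / (19/240) = 10/19.

0.5263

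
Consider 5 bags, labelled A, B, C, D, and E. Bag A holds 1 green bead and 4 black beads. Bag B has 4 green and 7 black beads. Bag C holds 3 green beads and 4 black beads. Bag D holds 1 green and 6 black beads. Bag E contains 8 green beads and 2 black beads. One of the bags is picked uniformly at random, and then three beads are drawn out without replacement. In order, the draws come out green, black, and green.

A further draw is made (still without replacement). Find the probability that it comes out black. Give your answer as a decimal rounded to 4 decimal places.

Compute the likelihood of the observed sequence for each case: P(data | bag A) = (1/5)(4/4)(0/3) = 0; P(data | bag B) = (4/11)(7/10)(3/9) = 0.084848; P(data | bag C) = (3/7)(4/6)(2/5) = 0.11429; P(data | bag D) = (1/7)(6/6)(0/5) = 0; P(data | bag E) = (8/10)(2/9)(7/8) = 0.15556.
Weighting by the prior gives 1/5 · 0 = 0, 1/5 · 0.084848 = 0.01697, 1/5 · 0.11429 = 0.022857, 1/5 · 0 = 0, 1/5 · 0.15556 = 0.031111; summing to 0.070938.
Dividing through by the total gives posterior P(bag A | data) = 0, P(bag B | data) = 0.23922, P(bag C | data) = 0.32221, P(bag D | data) = 0, P(bag E | data) = 0.43857.
Averaging over the posterior, P(black next | data) = (3/4)(0.23922) + (3/4)(0.32221) + (1/7)(0.43857) = 0.48373.

0.4837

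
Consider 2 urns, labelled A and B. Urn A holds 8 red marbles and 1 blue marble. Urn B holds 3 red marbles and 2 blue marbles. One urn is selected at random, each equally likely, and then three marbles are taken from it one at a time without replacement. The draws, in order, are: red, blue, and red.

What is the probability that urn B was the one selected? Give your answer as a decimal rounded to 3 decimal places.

Compute the likelihood of the observed sequence for each case: P(data | urn A) = (8/9)(1/8)(7/7) = 1/9; P(data | urn B) = (3/5)(2/4)(2/3) = 1/5.
The prior-weighted likelihoods are 1/2 · 1/9 = 1/18, 1/2 · 1/5 = 1/10; with total 7/45.
Hence P(urn B | data) = (1/10) / (7/45) = 9/14.

0.643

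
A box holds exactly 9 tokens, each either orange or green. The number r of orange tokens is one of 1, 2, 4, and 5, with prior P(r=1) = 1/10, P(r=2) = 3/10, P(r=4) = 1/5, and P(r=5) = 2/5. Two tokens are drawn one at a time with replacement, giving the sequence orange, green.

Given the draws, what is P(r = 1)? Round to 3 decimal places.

For each hypothesis, P(data | H) works out to: P(data | r = 1) = (1/9)(8/9) = 8/81; P(data | r = 2) = (2/9)(7/9) = 14/81; P(data | r = 4) = (4/9)(5/9) = 20/81; P(data | r = 5) = (5/9)(4/9) = 20/81.
The prior-weighted likelihoods are 1/10 · 8/81 = 4/405, 3/10 · 14/81 = 7/135, 1/5 · 20/81 = 4/81, 2/5 · 20/81 = 8/81; summing to 17/81.
Therefore the posterior P(r = 1 | data) = (4/405) / (17/81) = 4/85.

0.047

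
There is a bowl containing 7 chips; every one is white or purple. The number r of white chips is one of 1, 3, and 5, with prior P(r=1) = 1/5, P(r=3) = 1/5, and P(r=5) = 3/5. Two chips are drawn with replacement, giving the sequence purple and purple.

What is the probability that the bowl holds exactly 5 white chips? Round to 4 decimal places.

Compute the likelihood of the observed sequence for each case: P(data | r = 1) = (6/7)(6/7) = 36/49; P(data | r = 3) = (4/7)(4/7) = 16/49; P(data | r = 5) = (2/7)(2/7) = 4/49.
Multiplying each by its prior: 1/5 · 36/49 = 36/245, 1/5 · 16/49 = 16/245, 3/5 · 4/49 = 12/245; with total 64/245.
Therefore the posterior P(r = 5 | data) = (12/245) / (64/245) = 3/16.

0.1875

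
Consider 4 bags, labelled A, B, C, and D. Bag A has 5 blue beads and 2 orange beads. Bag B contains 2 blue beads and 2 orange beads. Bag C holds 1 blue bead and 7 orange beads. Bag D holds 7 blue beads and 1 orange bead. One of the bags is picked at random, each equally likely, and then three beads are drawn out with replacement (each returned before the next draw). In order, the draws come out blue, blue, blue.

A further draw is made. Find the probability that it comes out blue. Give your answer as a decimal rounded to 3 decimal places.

0.783

For each hypothesis, P(data | H) works out to: P(data | bag A) = (5/7)(5/7)(5/7) = 0.36443; P(data | bag B) = (2/4)(2/4)(2/4) = 0.125; P(data | bag C) = (1/8)(1/8)(1/8) = 0.0019531; P(data | bag D) = (7/8)(7/8)(7/8) = 0.66992.
The prior-weighted likelihoods are 1/4 · 0.36443 = 0.091108, 1/4 · 0.125 = 0.03125, 1/4 · 0.0019531 = 0.00048828, 1/4 · 0.66992 = 0.16748; summing to 0.29033.
The posterior is then P(bag A | data) = 0.31381, P(bag B | data) = 0.10764, P(bag C | data) = 0.0016818, P(bag D | data) = 0.57687.
So P(blue next | data) = Σ P(blue next | H) P(H | data) = (5/7)(0.31381) + (1/2)(0.10764) + (1/8)(0.0016818) + (7/8)(0.57687) = 0.78294.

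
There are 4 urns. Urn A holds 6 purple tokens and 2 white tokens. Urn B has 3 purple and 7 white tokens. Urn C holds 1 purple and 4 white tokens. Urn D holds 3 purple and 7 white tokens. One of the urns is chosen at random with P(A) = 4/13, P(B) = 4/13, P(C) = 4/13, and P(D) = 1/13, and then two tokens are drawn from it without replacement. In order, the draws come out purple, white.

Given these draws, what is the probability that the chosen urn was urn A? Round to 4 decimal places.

Compute the likelihood of the observed sequence for each case: P(data | urn A) = (6/8)(2/7) = 0.21429; P(data | urn B) = (3/10)(7/9) = 0.23333; P(data | urn C) = (1/5)(4/4) = 0.2; P(data | urn D) = (3/10)(7/9) = 0.23333.
Multiplying each by its prior: 4/13 · 0.21429 = 0.065934, 4/13 · 0.23333 = 0.071795, 4/13 · 0.2 = 0.061538, 1/13 · 0.23333 = 0.017949; with total 0.21722.
By Bayes' rule, P(urn A | data) = (0.065934) / (0.21722) = 0.30354.

0.3035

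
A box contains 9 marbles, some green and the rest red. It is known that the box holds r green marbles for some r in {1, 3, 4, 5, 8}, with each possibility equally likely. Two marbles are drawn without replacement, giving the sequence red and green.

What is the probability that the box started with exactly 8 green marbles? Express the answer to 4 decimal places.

0.1081

Compute the likelihood of the observed sequence for each case: P(data | r = 1) = (8/9)(1/8) = 1/9; P(data | r = 3) = (6/9)(3/8) = 1/4; P(data | r = 4) = (5/9)(4/8) = 5/18; P(data | r = 5) = (4/9)(5/8) = 5/18; P(data | r = 8) = (1/9)(8/8) = 1/9.
The prior-weighted likelihoods are 1/5 · 1/9 = 1/45, 1/5 · 1/4 = 1/20, 1/5 · 5/18 = 1/18, 1/5 · 5/18 = 1/18, 1/5 · 1/9 = 1/45; with total 37/180.
So P(r = 8 | data) = (1/45) / (37/180) = 4/37.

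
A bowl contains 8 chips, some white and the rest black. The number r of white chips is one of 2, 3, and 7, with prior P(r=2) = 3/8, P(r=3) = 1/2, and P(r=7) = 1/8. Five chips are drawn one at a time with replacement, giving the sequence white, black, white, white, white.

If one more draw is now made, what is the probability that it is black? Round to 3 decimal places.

0.355

The likelihood of the observed sequence under each hypothesis: P(data | r = 2) = (2/8)(6/8)(2/8)(2/8)(2/8) = 0.0029297; P(data | r = 3) = (3/8)(5/8)(3/8)(3/8)(3/8) = 0.01236; P(data | r = 7) = (7/8)(1/8)(7/8)(7/8)(7/8) = 0.073273.
The prior-weighted likelihoods are 3/8 · 0.0029297 = 0.0010986, 1/2 · 0.01236 = 0.0061798, 1/8 · 0.073273 = 0.0091591; summing to 0.016438.
Dividing through by the total gives posterior P(r = 2 | data) = 0.066837, P(r = 3 | data) = 0.37596, P(r = 7 | data) = 0.55721.
Averaging over the posterior, P(black next | data) = (3/4)(0.066837) + (5/8)(0.37596) + (1/8)(0.55721) = 0.35475.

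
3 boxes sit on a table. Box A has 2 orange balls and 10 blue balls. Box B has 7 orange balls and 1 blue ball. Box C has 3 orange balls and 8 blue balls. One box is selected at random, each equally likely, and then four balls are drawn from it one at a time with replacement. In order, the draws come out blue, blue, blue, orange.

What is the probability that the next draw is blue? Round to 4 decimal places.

Under each hypothesis, the probability of the observed sequence is: P(data | box A) = (10/12)(10/12)(10/12)(2/12) = 0.096451; P(data | box B) = (1/8)(1/8)(1/8)(7/8) = 0.001709; P(data | box C) = (8/11)(8/11)(8/11)(3/11) = 0.10491.
Multiplying each by its prior: 1/3 · 0.096451 = 0.03215, 1/3 · 0.001709 = 0.00056966, 1/3 · 0.10491 = 0.03497; summing to 0.06769.
Normalising, the posterior is P(box A | data) = 0.47496, P(box B | data) = 0.0084157, P(box C | data) = 0.51662.
The predictive probability is P(blue next | data) = (5/6)(0.47496) + (1/8)(0.0084157) + (8/11)(0.51662) = 0.77258.

0.7726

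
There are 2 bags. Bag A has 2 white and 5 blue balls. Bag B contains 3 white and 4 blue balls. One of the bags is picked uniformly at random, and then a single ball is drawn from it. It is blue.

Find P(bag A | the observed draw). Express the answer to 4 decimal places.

For each hypothesis, P(data | H) works out to: P(data | bag A) = (5/7) = 5/7; P(data | bag B) = (4/7) = 4/7.
Multiplying each by its prior: 1/2 · 5/7 = 5/14, 1/2 · 4/7 = 2/7; summing to 9/14.
So P(bag A | data) = (5/14) / (9/14) = 5/9.

0.5556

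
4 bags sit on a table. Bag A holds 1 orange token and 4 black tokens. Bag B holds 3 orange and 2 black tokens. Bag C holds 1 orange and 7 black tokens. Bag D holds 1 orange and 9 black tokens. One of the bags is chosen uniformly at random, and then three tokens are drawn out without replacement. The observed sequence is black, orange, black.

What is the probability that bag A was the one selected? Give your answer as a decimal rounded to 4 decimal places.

0.3810

Compute the likelihood of the observed sequence for each case: P(data | bag A) = (4/5)(1/4)(3/3) = 1/5; P(data | bag B) = (2/5)(3/4)(1/3) = 1/10; P(data | bag C) = (7/8)(1/7)(6/6) = 1/8; P(data | bag D) = (9/10)(1/9)(8/8) = 1/10.
The prior-weighted likelihoods are 1/4 · 1/5 = 1/20, 1/4 · 1/10 = 1/40, 1/4 · 1/8 = 1/32, 1/4 · 1/10 = 1/40; these sum to 21/160.
By Bayes' rule, P(bag A | data) = (1/20) / (21/160) = 8/21.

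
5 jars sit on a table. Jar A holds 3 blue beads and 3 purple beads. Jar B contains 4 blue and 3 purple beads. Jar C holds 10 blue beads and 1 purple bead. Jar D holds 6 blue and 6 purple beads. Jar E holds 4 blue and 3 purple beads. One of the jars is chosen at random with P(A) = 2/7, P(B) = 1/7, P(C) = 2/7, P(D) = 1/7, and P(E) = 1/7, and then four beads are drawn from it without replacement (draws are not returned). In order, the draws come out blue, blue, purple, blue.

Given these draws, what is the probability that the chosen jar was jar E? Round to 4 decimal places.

The likelihood of the observed sequence under each hypothesis: P(data | jar A) = (3/6)(2/5)(3/4)(1/3) = 0.05; P(data | jar B) = (4/7)(3/6)(3/5)(2/4) = 0.085714; P(data | jar C) = (10/11)(9/10)(1/9)(8/8) = 0.090909; P(data | jar D) = (6/12)(5/11)(6/10)(4/9) = 0.060606; P(data | jar E) = (4/7)(3/6)(3/5)(2/4) = 0.085714.
The prior-weighted likelihoods are 2/7 · 0.05 = 0.014286, 1/7 · 0.085714 = 0.012245, 2/7 · 0.090909 = 0.025974, 1/7 · 0.060606 = 0.008658, 1/7 · 0.085714 = 0.012245; summing to 0.073408.
So P(jar E | data) = (0.012245) / (0.073408) = 0.16681.

0.1668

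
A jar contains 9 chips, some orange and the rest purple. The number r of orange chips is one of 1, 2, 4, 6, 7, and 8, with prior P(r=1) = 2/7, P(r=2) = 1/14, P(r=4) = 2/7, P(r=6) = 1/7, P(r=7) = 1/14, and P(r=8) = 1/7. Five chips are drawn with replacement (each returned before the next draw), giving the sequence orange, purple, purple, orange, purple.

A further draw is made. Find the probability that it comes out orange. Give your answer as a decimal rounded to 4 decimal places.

For each hypothesis, P(data | H) works out to: P(data | r = 1) = (1/9)(8/9)(8/9)(1/9)(8/9) = 0.0086708; P(data | r = 2) = (2/9)(7/9)(7/9)(2/9)(7/9) = 0.023235; P(data | r = 4) = (4/9)(5/9)(5/9)(4/9)(5/9) = 0.03387; P(data | r = 6) = (6/9)(3/9)(3/9)(6/9)(3/9) = 0.016461; P(data | r = 7) = (7/9)(2/9)(2/9)(7/9)(2/9) = 0.0066386; P(data | r = 8) = (8/9)(1/9)(1/9)(8/9)(1/9) = 0.0010838.
Weighting by the prior gives 2/7 · 0.0086708 = 0.0024774, 1/14 · 0.023235 = 0.0016596, 2/7 · 0.03387 = 0.0096772, 1/7 · 0.016461 = 0.0023516, 1/14 · 0.0066386 = 0.00047418, 1/7 · 0.0010838 = 0.00015484; with total 0.016795.
Normalising, the posterior is P(r = 1 | data) = 0.14751, P(r = 2 | data) = 0.098819, P(r = 4 | data) = 0.5762, P(r = 6 | data) = 0.14002, P(r = 7 | data) = 0.028234, P(r = 8 | data) = 0.0092192.
So P(orange next | data) = Σ P(orange next | H) P(H | data) = (1/9)(0.14751) + (2/9)(0.098819) + (4/9)(0.5762) + (2/3)(0.14002) + (7/9)(0.028234) + (8/9)(0.0092192) = 0.41794.

0.4179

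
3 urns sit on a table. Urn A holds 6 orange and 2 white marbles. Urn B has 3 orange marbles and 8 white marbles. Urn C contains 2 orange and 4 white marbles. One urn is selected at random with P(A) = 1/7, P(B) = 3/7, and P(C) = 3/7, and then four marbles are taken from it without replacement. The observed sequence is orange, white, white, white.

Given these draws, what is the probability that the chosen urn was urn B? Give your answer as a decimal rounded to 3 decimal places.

0.488

For each hypothesis, P(data | H) works out to: P(data | urn A) = (6/8)(2/7)(1/6)(0/5) = 0; P(data | urn B) = (3/11)(8/10)(7/9)(6/8) = 7/55; P(data | urn C) = (2/6)(4/5)(3/4)(2/3) = 2/15.
Multiplying each by its prior: 1/7 · 0 = 0, 3/7 · 7/55 = 3/55, 3/7 · 2/15 = 2/35; with total 43/385.
By Bayes' rule, P(urn B | data) = (3/55) / (43/385) = 21/43.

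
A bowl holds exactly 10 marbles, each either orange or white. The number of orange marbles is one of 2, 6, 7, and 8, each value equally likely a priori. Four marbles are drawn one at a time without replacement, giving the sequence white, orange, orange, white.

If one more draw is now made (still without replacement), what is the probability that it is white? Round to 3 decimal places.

0.328

The likelihood of the observed sequence under each hypothesis: P(data | r = 2) = (8/10)(2/9)(1/8)(7/7) = 0.022222; P(data | r = 6) = (4/10)(6/9)(5/8)(3/7) = 0.071429; P(data | r = 7) = (3/10)(7/9)(6/8)(2/7) = 0.05; P(data | r = 8) = (2/10)(8/9)(7/8)(1/7) = 0.022222.
The prior-weighted likelihoods are 1/4 · 0.022222 = 0.0055556, 1/4 · 0.071429 = 0.017857, 1/4 · 0.05 = 0.0125, 1/4 · 0.022222 = 0.0055556; these sum to 0.041468.
Dividing through by the total gives posterior P(r = 2 | data) = 0.13397, P(r = 6 | data) = 0.43062, P(r = 7 | data) = 0.30144, P(r = 8 | data) = 0.13397.
So P(white next | data) = Σ P(white next | H) P(H | data) = (1)(0.13397) + (1/3)(0.43062) + (1/6)(0.30144) + (0)(0.13397) = 0.32775.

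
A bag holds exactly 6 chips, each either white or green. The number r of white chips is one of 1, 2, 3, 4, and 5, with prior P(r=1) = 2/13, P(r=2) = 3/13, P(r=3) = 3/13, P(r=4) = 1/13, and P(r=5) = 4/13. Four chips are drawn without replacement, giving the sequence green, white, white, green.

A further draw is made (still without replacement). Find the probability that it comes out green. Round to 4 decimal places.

Under each hypothesis, the probability of the observed sequence is: P(data | r = 1) = (5/6)(1/5)(0/4) = 0; P(data | r = 2) = (4/6)(2/5)(1/4)(3/3) = 1/15; P(data | r = 3) = (3/6)(3/5)(2/4)(2/3) = 1/10; P(data | r = 4) = (2/6)(4/5)(3/4)(1/3) = 1/15; P(data | r = 5) = (1/6)(5/5)(4/4)(0/3) = 0.
The prior-weighted likelihoods are 2/13 · 0 = 0, 3/13 · 1/15 = 1/65, 3/13 · 1/10 = 3/130, 1/13 · 1/15 = 1/195, 4/13 · 0 = 0; these sum to 17/390.
The posterior is then P(r = 1 | data) = 0, P(r = 2 | data) = 6/17, P(r = 3 | data) = 9/17, P(r = 4 | data) = 2/17, P(r = 5 | data) = 0.
So P(green next | data) = Σ P(green next | H) P(H | data) = (1)(6/17) + (1/2)(9/17) + (0)(2/17) = 21/34.

0.6176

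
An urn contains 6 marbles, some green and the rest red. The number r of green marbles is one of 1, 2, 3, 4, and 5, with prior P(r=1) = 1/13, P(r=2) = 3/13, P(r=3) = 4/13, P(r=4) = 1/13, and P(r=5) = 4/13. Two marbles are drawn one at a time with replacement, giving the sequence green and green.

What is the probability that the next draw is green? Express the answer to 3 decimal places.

Under each hypothesis, the probability of the observed sequence is: P(data | r = 1) = (1/6)(1/6) = 1/36; P(data | r = 2) = (2/6)(2/6) = 1/9; P(data | r = 3) = (3/6)(3/6) = 1/4; P(data | r = 4) = (4/6)(4/6) = 4/9; P(data | r = 5) = (5/6)(5/6) = 25/36.
Weighting by the prior gives 1/13 · 1/36 = 1/468, 3/13 · 1/9 = 1/39, 4/13 · 1/4 = 1/13, 1/13 · 4/9 = 4/117, 4/13 · 25/36 = 25/117; these sum to 55/156.
Normalising, the posterior is P(r = 1 | data) = 1/165, P(r = 2 | data) = 4/55, P(r = 3 | data) = 12/55, P(r = 4 | data) = 16/165, P(r = 5 | data) = 20/33.
Averaging over the posterior, P(green next | data) = (1/6)(1/165) + (1/3)(4/55) + (1/2)(12/55) + (2/3)(16/165) + (5/6)(20/33) = 697/990.

0.704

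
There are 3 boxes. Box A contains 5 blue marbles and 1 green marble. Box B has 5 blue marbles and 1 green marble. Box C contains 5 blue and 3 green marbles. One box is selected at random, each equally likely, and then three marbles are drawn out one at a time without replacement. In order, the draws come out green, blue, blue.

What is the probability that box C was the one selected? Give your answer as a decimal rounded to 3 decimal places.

0.349

Under each hypothesis, the probability of the observed sequence is: P(data | box A) = (1/6)(5/5)(4/4) = 1/6; P(data | box B) = (1/6)(5/5)(4/4) = 1/6; P(data | box C) = (3/8)(5/7)(4/6) = 5/28.
Weighting by the prior gives 1/3 · 1/6 = 1/18, 1/3 · 1/6 = 1/18, 1/3 · 5/28 = 5/84; these sum to 43/252.
So P(box C | data) = (5/84) / (43/252) = 15/43.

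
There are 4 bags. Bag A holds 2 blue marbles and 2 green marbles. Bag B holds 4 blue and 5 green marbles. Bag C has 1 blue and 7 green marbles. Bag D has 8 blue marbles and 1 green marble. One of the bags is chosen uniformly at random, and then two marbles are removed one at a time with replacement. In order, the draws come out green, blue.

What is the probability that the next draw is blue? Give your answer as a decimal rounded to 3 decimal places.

For each hypothesis, P(data | H) works out to: P(data | bag A) = (2/4)(2/4) = 0.25; P(data | bag B) = (5/9)(4/9) = 0.24691; P(data | bag C) = (7/8)(1/8) = 0.10938; P(data | bag D) = (1/9)(8/9) = 0.098765.
The prior-weighted likelihoods are 1/4 · 0.25 = 0.0625, 1/4 · 0.24691 = 0.061728, 1/4 · 0.10938 = 0.027344, 1/4 · 0.098765 = 0.024691; these sum to 0.17626.
Dividing through by the total gives posterior P(bag A | data) = 0.35458, P(bag B | data) = 0.35021, P(bag C | data) = 0.15513, P(bag D | data) = 0.14008.
Averaging over the posterior, P(blue next | data) = (1/2)(0.35458) + (4/9)(0.35021) + (1/8)(0.15513) + (8/9)(0.14008) = 0.47685.

0.477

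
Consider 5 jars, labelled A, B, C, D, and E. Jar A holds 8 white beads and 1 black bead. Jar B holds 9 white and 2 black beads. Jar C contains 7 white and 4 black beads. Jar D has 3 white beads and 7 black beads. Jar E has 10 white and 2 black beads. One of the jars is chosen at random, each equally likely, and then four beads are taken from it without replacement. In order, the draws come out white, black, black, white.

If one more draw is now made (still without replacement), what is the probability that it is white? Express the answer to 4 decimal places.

0.5928

For each hypothesis, P(data | H) works out to: P(data | jar A) = (8/9)(1/8)(0/7) = 0; P(data | jar B) = (9/11)(2/10)(1/9)(8/8) = 0.018182; P(data | jar C) = (7/11)(4/10)(3/9)(6/8) = 0.063636; P(data | jar D) = (3/10)(7/9)(6/8)(2/7) = 0.05; P(data | jar E) = (10/12)(2/11)(1/10)(9/9) = 0.015152.
Multiplying each by its prior: 1/5 · 0 = 0, 1/5 · 0.018182 = 0.0036364, 1/5 · 0.063636 = 0.012727, 1/5 · 0.05 = 0.01, 1/5 · 0.015152 = 0.0030303; with total 0.029394.
The posterior is then P(jar A | data) = 0, P(jar B | data) = 0.12371, P(jar C | data) = 0.43299, P(jar D | data) = 0.34021, P(jar E | data) = 0.10309.
Averaging over the posterior, P(white next | data) = (1)(0.12371) + (5/7)(0.43299) + (1/6)(0.34021) + (1)(0.10309) = 0.59278.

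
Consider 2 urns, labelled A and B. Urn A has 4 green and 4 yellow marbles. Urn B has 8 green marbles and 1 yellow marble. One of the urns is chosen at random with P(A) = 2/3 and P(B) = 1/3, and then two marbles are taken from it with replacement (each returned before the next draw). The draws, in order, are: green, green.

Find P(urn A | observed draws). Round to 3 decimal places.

0.388

Compute the likelihood of the observed sequence for each case: P(data | urn A) = (4/8)(4/8) = 1/4; P(data | urn B) = (8/9)(8/9) = 64/81.
Weighting by the prior gives 2/3 · 1/4 = 1/6, 1/3 · 64/81 = 64/243; summing to 209/486.
Therefore the posterior P(urn A | data) = (1/6) / (209/486) = 81/209.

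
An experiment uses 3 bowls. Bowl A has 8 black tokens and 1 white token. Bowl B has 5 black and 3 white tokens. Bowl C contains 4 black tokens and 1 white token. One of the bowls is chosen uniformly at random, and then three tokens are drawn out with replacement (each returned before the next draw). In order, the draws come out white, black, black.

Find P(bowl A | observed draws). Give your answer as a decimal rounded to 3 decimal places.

Compute the likelihood of the observed sequence for each case: P(data | bowl A) = (1/9)(8/9)(8/9) = 0.087791; P(data | bowl B) = (3/8)(5/8)(5/8) = 0.14648; P(data | bowl C) = (1/5)(4/5)(4/5) = 0.128.
Weighting by the prior gives 1/3 · 0.087791 = 0.029264, 1/3 · 0.14648 = 0.048828, 1/3 · 0.128 = 0.042667; summing to 0.12076.
By Bayes' rule, P(bowl A | data) = (0.029264) / (0.12076) = 0.24233.

0.242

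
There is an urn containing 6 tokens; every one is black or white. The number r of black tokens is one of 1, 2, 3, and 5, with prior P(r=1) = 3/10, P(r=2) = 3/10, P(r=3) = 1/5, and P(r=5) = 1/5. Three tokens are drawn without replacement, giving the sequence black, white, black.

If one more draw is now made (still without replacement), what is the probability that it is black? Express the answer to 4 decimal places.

0.5200

Compute the likelihood of the observed sequence for each case: P(data | r = 1) = (1/6)(5/5)(0/4) = 0; P(data | r = 2) = (2/6)(4/5)(1/4) = 1/15; P(data | r = 3) = (3/6)(3/5)(2/4) = 3/20; P(data | r = 5) = (5/6)(1/5)(4/4) = 1/6.
The prior-weighted likelihoods are 3/10 · 0 = 0, 3/10 · 1/15 = 1/50, 1/5 · 3/20 = 3/100, 1/5 · 1/6 = 1/30; summing to 1/12.
Normalising, the posterior is P(r = 1 | data) = 0, P(r = 2 | data) = 6/25, P(r = 3 | data) = 9/25, P(r = 5 | data) = 2/5.
So P(black next | data) = Σ P(black next | H) P(H | data) = (0)(6/25) + (1/3)(9/25) + (1)(2/5) = 13/25.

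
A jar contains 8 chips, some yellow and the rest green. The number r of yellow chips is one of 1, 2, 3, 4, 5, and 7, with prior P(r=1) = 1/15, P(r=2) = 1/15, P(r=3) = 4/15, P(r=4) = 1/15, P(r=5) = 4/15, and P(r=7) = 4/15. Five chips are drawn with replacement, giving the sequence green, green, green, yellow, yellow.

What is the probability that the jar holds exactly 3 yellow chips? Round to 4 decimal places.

0.4674

Compute the likelihood of the observed sequence for each case: P(data | r = 1) = (7/8)(7/8)(7/8)(1/8)(1/8) = 0.010468; P(data | r = 2) = (6/8)(6/8)(6/8)(2/8)(2/8) = 0.026367; P(data | r = 3) = (5/8)(5/8)(5/8)(3/8)(3/8) = 0.034332; P(data | r = 4) = (4/8)(4/8)(4/8)(4/8)(4/8) = 0.03125; P(data | r = 5) = (3/8)(3/8)(3/8)(5/8)(5/8) = 0.020599; P(data | r = 7) = (1/8)(1/8)(1/8)(7/8)(7/8) = 0.0014954.
The prior-weighted likelihoods are 1/15 · 0.010468 = 0.00069784, 1/15 · 0.026367 = 0.0017578, 4/15 · 0.034332 = 0.0091553, 1/15 · 0.03125 = 0.0020833, 4/15 · 0.020599 = 0.0054932, 4/15 · 0.0014954 = 0.00039876; summing to 0.019586.
Hence P(r = 3 | data) = (0.0091553) / (0.019586) = 0.46744.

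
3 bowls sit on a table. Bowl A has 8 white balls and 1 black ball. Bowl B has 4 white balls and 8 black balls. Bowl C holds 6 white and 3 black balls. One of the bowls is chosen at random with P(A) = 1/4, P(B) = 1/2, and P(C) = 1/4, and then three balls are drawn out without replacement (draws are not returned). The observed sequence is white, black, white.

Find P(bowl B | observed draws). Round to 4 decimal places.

Under each hypothesis, the probability of the observed sequence is: P(data | bowl A) = (8/9)(1/8)(7/7) = 0.11111; P(data | bowl B) = (4/12)(8/11)(3/10) = 0.072727; P(data | bowl C) = (6/9)(3/8)(5/7) = 0.17857.
Multiplying each by its prior: 1/4 · 0.11111 = 0.027778, 1/2 · 0.072727 = 0.036364, 1/4 · 0.17857 = 0.044643; summing to 0.10878.
So P(bowl B | data) = (0.036364) / (0.10878) = 0.33427.

0.3343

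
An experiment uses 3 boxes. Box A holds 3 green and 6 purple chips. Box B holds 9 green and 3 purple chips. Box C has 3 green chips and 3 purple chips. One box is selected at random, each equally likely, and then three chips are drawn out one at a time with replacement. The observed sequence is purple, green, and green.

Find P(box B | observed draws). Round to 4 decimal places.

0.4140

For each hypothesis, P(data | H) works out to: P(data | box A) = (6/9)(3/9)(3/9) = 0.074074; P(data | box B) = (3/12)(9/12)(9/12) = 0.14062; P(data | box C) = (3/6)(3/6)(3/6) = 0.125.
The prior-weighted likelihoods are 1/3 · 0.074074 = 0.024691, 1/3 · 0.14062 = 0.046875, 1/3 · 0.125 = 0.041667; these sum to 0.11323.
By Bayes' rule, P(box B | data) = (0.046875) / (0.11323) = 0.41397.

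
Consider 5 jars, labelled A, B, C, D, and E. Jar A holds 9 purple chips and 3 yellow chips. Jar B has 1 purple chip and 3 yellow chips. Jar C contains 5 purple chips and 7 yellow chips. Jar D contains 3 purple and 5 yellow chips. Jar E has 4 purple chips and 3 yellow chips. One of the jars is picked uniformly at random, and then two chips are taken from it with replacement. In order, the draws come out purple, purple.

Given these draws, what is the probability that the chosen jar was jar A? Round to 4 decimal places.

The likelihood of the observed sequence under each hypothesis: P(data | jar A) = (9/12)(9/12) = 0.5625; P(data | jar B) = (1/4)(1/4) = 0.0625; P(data | jar C) = (5/12)(5/12) = 0.17361; P(data | jar D) = (3/8)(3/8) = 0.14062; P(data | jar E) = (4/7)(4/7) = 0.32653.
Weighting by the prior gives 1/5 · 0.5625 = 0.1125, 1/5 · 0.0625 = 0.0125, 1/5 · 0.17361 = 0.034722, 1/5 · 0.14062 = 0.028125, 1/5 · 0.32653 = 0.065306; summing to 0.25315.
So P(jar A | data) = (0.1125) / (0.25315) = 0.44439.

0.4444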